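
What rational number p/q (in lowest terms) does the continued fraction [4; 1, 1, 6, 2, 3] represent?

Use the convergent recurrence hₖ = aₖ·hₖ₋₁ + hₖ₋₂ (and likewise for the denominators kₖ):
a_0 = 4: 4/1
a_1 = 1: 5/1
a_2 = 1: 9/2
a_3 = 6: 59/13
a_4 = 2: 127/28
a_5 = 3: 440/97

440/97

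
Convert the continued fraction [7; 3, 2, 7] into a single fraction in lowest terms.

Use the convergent recurrence hₖ = aₖ·hₖ₋₁ + hₖ₋₂ (and likewise for the denominators kₖ):
a_0 = 7: 7/1
a_1 = 3: 22/3
a_2 = 2: 51/7
a_3 = 7: 379/52

379/52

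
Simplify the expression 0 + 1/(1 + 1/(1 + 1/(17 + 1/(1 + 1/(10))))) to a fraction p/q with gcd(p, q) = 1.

208/405

Compute successive convergents:
a_0 = 0: 0/1
a_1 = 1: 1/1
a_2 = 1: 1/2
a_3 = 17: 18/35
a_4 = 1: 19/37
a_5 = 10: 208/405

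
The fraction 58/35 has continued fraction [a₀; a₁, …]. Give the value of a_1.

Apply division with remainder until the remainder is 0:
⌊58/35⌋ = 1, remainder 23
⌊35/23⌋ = 1, remainder 12

1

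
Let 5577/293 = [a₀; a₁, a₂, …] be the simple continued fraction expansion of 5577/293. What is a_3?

3

5577 ÷ 293 → quotient 19, remainder 10
293 ÷ 10 → quotient 29, remainder 3
10 ÷ 3 → quotient 3, remainder 1
3 ÷ 1 → quotient 3, remainder 0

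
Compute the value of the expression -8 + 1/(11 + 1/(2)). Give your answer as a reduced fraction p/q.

-182/23

Start with 2.
11 + 1/(2/1) = 11 + 1/2 = 23/2
-8 + 1/(23/2) = -8 + 2/23 = -182/23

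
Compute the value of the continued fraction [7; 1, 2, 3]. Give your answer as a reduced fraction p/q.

a_0 = 7: 7/1
a_1 = 1: 8/1
a_2 = 2: 23/3
a_3 = 3: 77/10

77/10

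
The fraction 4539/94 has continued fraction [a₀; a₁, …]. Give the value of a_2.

2

Run the Euclidean algorithm, recording each quotient:
⌊4539/94⌋ = 48, remainder 27
⌊94/27⌋ = 3, remainder 13
⌊27/13⌋ = 2, remainder 1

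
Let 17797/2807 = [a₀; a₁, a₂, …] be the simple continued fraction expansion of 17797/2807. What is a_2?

Repeatedly divide and take the remainder:
17797 = 6·2807 + 955, so a_0 = 6
2807 = 2·955 + 897, so a_1 = 2
955 = 1·897 + 58, so a_2 = 1

1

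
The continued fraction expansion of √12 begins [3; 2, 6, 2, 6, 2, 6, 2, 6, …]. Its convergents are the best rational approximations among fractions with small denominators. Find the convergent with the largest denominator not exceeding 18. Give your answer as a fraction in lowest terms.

45/13

a_0 = 3: 3/1  (≤ bound)
a_1 = 2: 7/2  (≤ bound)
a_2 = 6: 45/13  (≤ bound)
a_3 = 2: 97/28  (> 18, stop)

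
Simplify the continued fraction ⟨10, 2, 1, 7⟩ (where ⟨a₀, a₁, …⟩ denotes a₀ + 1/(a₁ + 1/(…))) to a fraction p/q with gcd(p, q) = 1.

238/23

Starting at the tail and folding back:
Start with 7.
1 + 1/(7/1) = 1 + 1/7 = 8/7
2 + 1/(8/7) = 2 + 7/8 = 23/8
10 + 1/(23/8) = 10 + 8/23 = 238/23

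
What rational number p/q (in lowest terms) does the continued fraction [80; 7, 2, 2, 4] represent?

a_0 = 80: 80/1
a_1 = 7: 561/7
a_2 = 2: 1202/15
a_3 = 2: 2965/37
a_4 = 4: 13062/163

13062/163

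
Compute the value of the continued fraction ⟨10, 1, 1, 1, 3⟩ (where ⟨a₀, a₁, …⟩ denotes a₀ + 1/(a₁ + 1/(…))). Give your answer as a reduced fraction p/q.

Start with 3.
1 + 1/(3/1) = 1 + 1/3 = 4/3
1 + 1/(4/3) = 1 + 3/4 = 7/4
1 + 1/(7/4) = 1 + 4/7 = 11/7
10 + 1/(11/7) = 10 + 7/11 = 117/11

117/11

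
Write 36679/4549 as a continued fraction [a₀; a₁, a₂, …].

[8; 15, 1, 5, 1, 2, 14]

36679 = 8·4549 + 287, so a_0 = 8
4549 = 15·287 + 244, so a_1 = 15
287 = 1·244 + 43, so a_2 = 1
244 = 5·43 + 29, so a_3 = 5
43 = 1·29 + 14, so a_4 = 1
29 = 2·14 + 1, so a_5 = 2
14 = 14·1 + 0, so a_6 = 14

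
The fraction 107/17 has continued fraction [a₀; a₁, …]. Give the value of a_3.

Apply division with remainder until the remainder is 0:
107 ÷ 17 → quotient 6, remainder 5
17 ÷ 5 → quotient 3, remainder 2
5 ÷ 2 → quotient 2, remainder 1
2 ÷ 1 → quotient 2, remainder 0

2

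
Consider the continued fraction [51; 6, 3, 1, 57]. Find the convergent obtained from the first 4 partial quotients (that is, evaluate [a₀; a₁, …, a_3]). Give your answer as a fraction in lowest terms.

1279/25

Compute successive convergents:
a_0 = 51: 51/1
a_1 = 6: 307/6
a_2 = 3: 972/19
a_3 = 1: 1279/25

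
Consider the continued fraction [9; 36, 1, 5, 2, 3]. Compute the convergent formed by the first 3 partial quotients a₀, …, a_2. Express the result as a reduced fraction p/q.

Collapse the nested fraction from the inside out:
Start with 1.
36 + 1/(1/1) = 36 + 1/1 = 37/1
9 + 1/(37/1) = 9 + 1/37 = 334/37

334/37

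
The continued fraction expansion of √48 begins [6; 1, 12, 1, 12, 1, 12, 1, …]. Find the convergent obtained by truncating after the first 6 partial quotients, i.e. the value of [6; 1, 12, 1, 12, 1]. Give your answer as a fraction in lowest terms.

1351/195

a_0 = 6: 6/1
a_1 = 1: 7/1
a_2 = 12: 90/13
a_3 = 1: 97/14
a_4 = 12: 1254/181
a_5 = 1: 1351/195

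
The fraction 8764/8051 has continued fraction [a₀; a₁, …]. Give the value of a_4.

2

⌊8764/8051⌋ = 1, remainder 713
⌊8051/713⌋ = 11, remainder 208
⌊713/208⌋ = 3, remainder 89
⌊208/89⌋ = 2, remainder 30
⌊89/30⌋ = 2, remainder 29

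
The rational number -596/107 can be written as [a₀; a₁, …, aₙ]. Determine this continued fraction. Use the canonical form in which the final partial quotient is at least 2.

[-6; 2, 3, 15]

Run the Euclidean algorithm, recording each quotient:
⌊-596/107⌋ = -6, remainder 46
⌊107/46⌋ = 2, remainder 15
⌊46/15⌋ = 3, remainder 1
⌊15/1⌋ = 15, remainder 0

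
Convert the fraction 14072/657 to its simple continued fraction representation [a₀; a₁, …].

14072 = 21·657 + 275, so a_0 = 21
657 = 2·275 + 107, so a_1 = 2
275 = 2·107 + 61, so a_2 = 2
107 = 1·61 + 46, so a_3 = 1
61 = 1·46 + 15, so a_4 = 1
46 = 3·15 + 1, so a_5 = 3
15 = 15·1 + 0, so a_6 = 15

[21; 2, 2, 1, 1, 3, 15]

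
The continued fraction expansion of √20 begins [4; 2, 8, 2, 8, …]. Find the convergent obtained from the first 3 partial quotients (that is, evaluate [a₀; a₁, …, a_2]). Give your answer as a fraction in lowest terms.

Build up convergents one term at a time:
a_0 = 4: 4/1
a_1 = 2: 9/2
a_2 = 8: 76/17

76/17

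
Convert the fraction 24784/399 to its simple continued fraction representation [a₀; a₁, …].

[62; 8, 1, 2, 15]

Repeatedly divide and take the remainder:
24784 = 62·399 + 46, so a_0 = 62
399 = 8·46 + 31, so a_1 = 8
46 = 1·31 + 15, so a_2 = 1
31 = 2·15 + 1, so a_3 = 2
15 = 15·1 + 0, so a_4 = 15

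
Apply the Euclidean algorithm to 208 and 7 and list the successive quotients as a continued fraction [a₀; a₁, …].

208 ÷ 7 → quotient 29, remainder 5
7 ÷ 5 → quotient 1, remainder 2
5 ÷ 2 → quotient 2, remainder 1
2 ÷ 1 → quotient 2, remainder 0

[29; 1, 2, 2]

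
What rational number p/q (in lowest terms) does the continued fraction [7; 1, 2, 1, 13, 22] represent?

9403/1214

Starting at the tail and folding back:
Start with 22.
13 + 1/(22/1) = 13 + 1/22 = 287/22
1 + 1/(287/22) = 1 + 22/287 = 309/287
2 + 1/(309/287) = 2 + 287/309 = 905/309
1 + 1/(905/309) = 1 + 309/905 = 1214/905
7 + 1/(1214/905) = 7 + 905/1214 = 9403/1214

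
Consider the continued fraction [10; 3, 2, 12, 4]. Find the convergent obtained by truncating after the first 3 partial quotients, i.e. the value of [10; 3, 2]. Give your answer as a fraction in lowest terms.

72/7

Collapse the nested fraction from the inside out:
Start with 2.
3 + 1/(2/1) = 3 + 1/2 = 7/2
10 + 1/(7/2) = 10 + 2/7 = 72/7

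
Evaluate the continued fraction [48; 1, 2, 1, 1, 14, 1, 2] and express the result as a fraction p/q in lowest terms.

Start with 2.
1 + 1/(2/1) = 1 + 1/2 = 3/2
14 + 1/(3/2) = 14 + 2/3 = 44/3
1 + 1/(44/3) = 1 + 3/44 = 47/44
1 + 1/(47/44) = 1 + 44/47 = 91/47
2 + 1/(91/47) = 2 + 47/91 = 229/91
1 + 1/(229/91) = 1 + 91/229 = 320/229
48 + 1/(320/229) = 48 + 229/320 = 15589/320

15589/320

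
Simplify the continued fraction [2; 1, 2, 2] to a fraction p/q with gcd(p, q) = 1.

Build up convergents one term at a time:
a_0 = 2: 2/1
a_1 = 1: 3/1
a_2 = 2: 8/3
a_3 = 2: 19/7

19/7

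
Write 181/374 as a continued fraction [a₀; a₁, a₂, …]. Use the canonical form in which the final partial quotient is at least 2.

[0; 2, 15, 12]

Run the Euclidean algorithm, recording each quotient:
⌊181/374⌋ = 0, remainder 181
⌊374/181⌋ = 2, remainder 12
⌊181/12⌋ = 15, remainder 1
⌊12/1⌋ = 12, remainder 0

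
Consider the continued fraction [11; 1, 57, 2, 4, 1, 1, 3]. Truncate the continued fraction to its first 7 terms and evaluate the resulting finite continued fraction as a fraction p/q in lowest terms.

14008/1169

Compute successive convergents:
a_0 = 11: 11/1
a_1 = 1: 12/1
a_2 = 57: 695/58
a_3 = 2: 1402/117
a_4 = 4: 6303/526
a_5 = 1: 7705/643
a_6 = 1: 14008/1169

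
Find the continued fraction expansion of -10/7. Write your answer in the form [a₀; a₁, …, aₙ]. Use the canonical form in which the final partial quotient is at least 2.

[-2; 1, 1, 3]

-10 ÷ 7 → quotient -2, remainder 4
7 ÷ 4 → quotient 1, remainder 3
4 ÷ 3 → quotient 1, remainder 1
3 ÷ 1 → quotient 3, remainder 0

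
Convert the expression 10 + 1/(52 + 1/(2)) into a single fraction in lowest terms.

1052/105

a_0 = 10: 10/1
a_1 = 52: 521/52
a_2 = 2: 1052/105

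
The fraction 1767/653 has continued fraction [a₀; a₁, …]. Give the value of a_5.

38

1767 ÷ 653 → quotient 2, remainder 461
653 ÷ 461 → quotient 1, remainder 192
461 ÷ 192 → quotient 2, remainder 77
192 ÷ 77 → quotient 2, remainder 38
77 ÷ 38 → quotient 2, remainder 1
38 ÷ 1 → quotient 38, remainder 0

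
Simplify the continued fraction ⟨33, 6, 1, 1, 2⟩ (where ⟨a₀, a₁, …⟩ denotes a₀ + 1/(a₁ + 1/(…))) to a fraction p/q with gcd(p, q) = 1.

a_0 = 33: 33/1
a_1 = 6: 199/6
a_2 = 1: 232/7
a_3 = 1: 431/13
a_4 = 2: 1094/33

1094/33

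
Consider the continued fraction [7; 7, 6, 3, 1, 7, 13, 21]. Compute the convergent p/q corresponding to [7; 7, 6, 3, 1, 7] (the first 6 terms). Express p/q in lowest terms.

Starting at the tail and folding back:
Start with 7.
1 + 1/(7/1) = 1 + 1/7 = 8/7
3 + 1/(8/7) = 3 + 7/8 = 31/8
6 + 1/(31/8) = 6 + 8/31 = 194/31
7 + 1/(194/31) = 7 + 31/194 = 1389/194
7 + 1/(1389/194) = 7 + 194/1389 = 9917/1389

9917/1389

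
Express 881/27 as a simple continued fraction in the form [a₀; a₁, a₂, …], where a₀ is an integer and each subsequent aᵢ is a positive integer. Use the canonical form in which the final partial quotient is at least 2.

[32; 1, 1, 1, 2, 3]

⌊881/27⌋ = 32, remainder 17
⌊27/17⌋ = 1, remainder 10
⌊17/10⌋ = 1, remainder 7
⌊10/7⌋ = 1, remainder 3
⌊7/3⌋ = 2, remainder 1
⌊3/1⌋ = 3, remainder 0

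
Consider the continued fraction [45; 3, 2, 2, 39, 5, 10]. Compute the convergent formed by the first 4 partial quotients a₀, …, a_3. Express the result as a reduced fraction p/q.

Work from the innermost term outward:
Start with 2.
2 + 1/(2/1) = 2 + 1/2 = 5/2
3 + 1/(5/2) = 3 + 2/5 = 17/5
45 + 1/(17/5) = 45 + 5/17 = 770/17

770/17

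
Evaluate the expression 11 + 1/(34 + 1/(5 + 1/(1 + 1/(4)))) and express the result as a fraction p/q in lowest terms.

10930/991

a_0 = 11: 11/1
a_1 = 34: 375/34
a_2 = 5: 1886/171
a_3 = 1: 2261/205
a_4 = 4: 10930/991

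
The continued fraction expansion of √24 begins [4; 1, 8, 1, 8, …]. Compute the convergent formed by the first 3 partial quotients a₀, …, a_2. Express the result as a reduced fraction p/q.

Work from the innermost term outward:
Start with 8.
1 + 1/(8/1) = 1 + 1/8 = 9/8
4 + 1/(9/8) = 4 + 8/9 = 44/9

44/9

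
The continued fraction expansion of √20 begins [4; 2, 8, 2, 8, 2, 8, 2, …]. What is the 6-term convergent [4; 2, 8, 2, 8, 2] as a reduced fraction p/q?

2889/646

Compute successive convergents:
a_0 = 4: 4/1
a_1 = 2: 9/2
a_2 = 8: 76/17
a_3 = 2: 161/36
a_4 = 8: 1364/305
a_5 = 2: 2889/646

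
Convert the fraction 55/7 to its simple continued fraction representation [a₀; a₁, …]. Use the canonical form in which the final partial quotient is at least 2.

[7; 1, 6]

Run the Euclidean algorithm, recording each quotient:
55 ÷ 7 → quotient 7, remainder 6
7 ÷ 6 → quotient 1, remainder 1
6 ÷ 1 → quotient 6, remainder 0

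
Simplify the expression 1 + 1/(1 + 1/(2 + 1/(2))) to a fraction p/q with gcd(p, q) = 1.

Build up convergents one term at a time:
a_0 = 1: 1/1
a_1 = 1: 2/1
a_2 = 2: 5/3
a_3 = 2: 12/7

12/7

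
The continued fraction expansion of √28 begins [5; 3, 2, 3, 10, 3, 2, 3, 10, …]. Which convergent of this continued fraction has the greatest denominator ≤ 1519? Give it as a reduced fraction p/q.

a_0 = 5: 5/1  (≤ bound)
a_1 = 3: 16/3  (≤ bound)
a_2 = 2: 37/7  (≤ bound)
a_3 = 3: 127/24  (≤ bound)
a_4 = 10: 1307/247  (≤ bound)
a_5 = 3: 4048/765  (≤ bound)
a_6 = 2: 9403/1777  (> 1519, stop)

4048/765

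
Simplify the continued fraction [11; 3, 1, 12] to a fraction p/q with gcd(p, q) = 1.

Starting at the tail and folding back:
Start with 12.
1 + 1/(12/1) = 1 + 1/12 = 13/12
3 + 1/(13/12) = 3 + 12/13 = 51/13
11 + 1/(51/13) = 11 + 13/51 = 574/51

574/51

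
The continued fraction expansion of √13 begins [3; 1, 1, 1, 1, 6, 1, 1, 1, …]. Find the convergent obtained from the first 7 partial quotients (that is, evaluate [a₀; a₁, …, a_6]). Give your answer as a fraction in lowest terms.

137/38

Build up convergents one term at a time:
a_0 = 3: 3/1
a_1 = 1: 4/1
a_2 = 1: 7/2
a_3 = 1: 11/3
a_4 = 1: 18/5
a_5 = 6: 119/33
a_6 = 1: 137/38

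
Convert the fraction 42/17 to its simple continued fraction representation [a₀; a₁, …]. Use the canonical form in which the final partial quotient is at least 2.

[2; 2, 8]

⌊42/17⌋ = 2, remainder 8
⌊17/8⌋ = 2, remainder 1
⌊8/1⌋ = 8, remainder 0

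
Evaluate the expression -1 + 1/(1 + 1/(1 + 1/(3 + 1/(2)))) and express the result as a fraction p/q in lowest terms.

Compute successive convergents:
a_0 = -1: -1/1
a_1 = 1: 0/1
a_2 = 1: -1/2
a_3 = 3: -3/7
a_4 = 2: -7/16

-7/16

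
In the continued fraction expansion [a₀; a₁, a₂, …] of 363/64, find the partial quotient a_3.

21

363 ÷ 64 → quotient 5, remainder 43
64 ÷ 43 → quotient 1, remainder 21
43 ÷ 21 → quotient 2, remainder 1
21 ÷ 1 → quotient 21, remainder 0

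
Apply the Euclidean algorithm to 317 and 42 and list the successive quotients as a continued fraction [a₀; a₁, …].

[7; 1, 1, 4, 1, 3]

Repeatedly divide and take the remainder:
317 = 7·42 + 23, so a_0 = 7
42 = 1·23 + 19, so a_1 = 1
23 = 1·19 + 4, so a_2 = 1
19 = 4·4 + 3, so a_3 = 4
4 = 1·3 + 1, so a_4 = 1
3 = 3·1 + 0, so a_5 = 3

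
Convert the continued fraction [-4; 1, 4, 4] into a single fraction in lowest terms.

Start with 4.
4 + 1/(4/1) = 4 + 1/4 = 17/4
1 + 1/(17/4) = 1 + 4/17 = 21/17
-4 + 1/(21/17) = -4 + 17/21 = -67/21

-67/21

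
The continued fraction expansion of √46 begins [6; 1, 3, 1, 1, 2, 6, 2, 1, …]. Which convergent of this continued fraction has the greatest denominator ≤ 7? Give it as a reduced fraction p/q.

a_0 = 6: 6/1  (≤ bound)
a_1 = 1: 7/1  (≤ bound)
a_2 = 3: 27/4  (≤ bound)
a_3 = 1: 34/5  (≤ bound)
a_4 = 1: 61/9  (> 7, stop)

34/5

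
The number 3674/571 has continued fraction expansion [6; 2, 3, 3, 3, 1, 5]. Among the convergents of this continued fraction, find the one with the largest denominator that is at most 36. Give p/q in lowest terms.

a_0 = 6: 6/1  (≤ bound)
a_1 = 2: 13/2  (≤ bound)
a_2 = 3: 45/7  (≤ bound)
a_3 = 3: 148/23  (≤ bound)
a_4 = 3: 489/76  (> 36, stop)

148/23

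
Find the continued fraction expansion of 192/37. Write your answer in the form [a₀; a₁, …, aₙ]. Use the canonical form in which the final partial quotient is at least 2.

Repeatedly divide and take the remainder:
192 = 5·37 + 7, so a_0 = 5
37 = 5·7 + 2, so a_1 = 5
7 = 3·2 + 1, so a_2 = 3
2 = 2·1 + 0, so a_3 = 2

[5; 5, 3, 2]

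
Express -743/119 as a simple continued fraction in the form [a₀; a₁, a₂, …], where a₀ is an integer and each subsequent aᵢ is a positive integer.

[-7; 1, 3, 9, 1, 2]

Repeatedly divide and take the remainder:
-743 ÷ 119 → quotient -7, remainder 90
119 ÷ 90 → quotient 1, remainder 29
90 ÷ 29 → quotient 3, remainder 3
29 ÷ 3 → quotient 9, remainder 2
3 ÷ 2 → quotient 1, remainder 1
2 ÷ 1 → quotient 2, remainder 0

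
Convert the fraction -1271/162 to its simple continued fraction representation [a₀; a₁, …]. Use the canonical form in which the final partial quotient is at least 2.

[-8; 6, 2, 12]

-1271 ÷ 162 → quotient -8, remainder 25
162 ÷ 25 → quotient 6, remainder 12
25 ÷ 12 → quotient 2, remainder 1
12 ÷ 1 → quotient 12, remainder 0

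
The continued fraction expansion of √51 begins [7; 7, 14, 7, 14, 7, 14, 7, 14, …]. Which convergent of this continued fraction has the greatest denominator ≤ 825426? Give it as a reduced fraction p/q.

499850/69993

List convergents until the denominator exceeds the bound:
a_0 = 7: 7/1  (≤ bound)
a_1 = 7: 50/7  (≤ bound)
a_2 = 14: 707/99  (≤ bound)
a_3 = 7: 4999/700  (≤ bound)
a_4 = 14: 70693/9899  (≤ bound)
a_5 = 7: 499850/69993  (≤ bound)
a_6 = 14: 7068593/989801  (> 825426, stop)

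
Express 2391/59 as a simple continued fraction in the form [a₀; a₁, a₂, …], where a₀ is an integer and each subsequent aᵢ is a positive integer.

Repeatedly divide and take the remainder:
2391 ÷ 59 → quotient 40, remainder 31
59 ÷ 31 → quotient 1, remainder 28
31 ÷ 28 → quotient 1, remainder 3
28 ÷ 3 → quotient 9, remainder 1
3 ÷ 1 → quotient 3, remainder 0

[40; 1, 1, 9, 3]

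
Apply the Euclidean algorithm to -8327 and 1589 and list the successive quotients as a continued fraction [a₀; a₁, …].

[-6; 1, 3, 6, 3, 1, 4, 3]

Run the Euclidean algorithm, recording each quotient:
⌊-8327/1589⌋ = -6, remainder 1207
⌊1589/1207⌋ = 1, remainder 382
⌊1207/382⌋ = 3, remainder 61
⌊382/61⌋ = 6, remainder 16
⌊61/16⌋ = 3, remainder 13
⌊16/13⌋ = 1, remainder 3
⌊13/3⌋ = 4, remainder 1
⌊3/1⌋ = 3, remainder 0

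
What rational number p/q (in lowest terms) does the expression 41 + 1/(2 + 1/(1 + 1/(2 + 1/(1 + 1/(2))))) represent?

1241/30

Compute successive convergents:
a_0 = 41: 41/1
a_1 = 2: 83/2
a_2 = 1: 124/3
a_3 = 2: 331/8
a_4 = 1: 455/11
a_5 = 2: 1241/30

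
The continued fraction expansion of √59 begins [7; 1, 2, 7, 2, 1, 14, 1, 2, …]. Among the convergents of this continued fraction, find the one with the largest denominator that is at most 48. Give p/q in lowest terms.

361/47

a_0 = 7: 7/1  (≤ bound)
a_1 = 1: 8/1  (≤ bound)
a_2 = 2: 23/3  (≤ bound)
a_3 = 7: 169/22  (≤ bound)
a_4 = 2: 361/47  (≤ bound)
a_5 = 1: 530/69  (> 48, stop)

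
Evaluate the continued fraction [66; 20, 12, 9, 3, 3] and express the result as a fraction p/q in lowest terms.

1493584/22613

Compute successive convergents:
a_0 = 66: 66/1
a_1 = 20: 1321/20
a_2 = 12: 15918/241
a_3 = 9: 144583/2189
a_4 = 3: 449667/6808
a_5 = 3: 1493584/22613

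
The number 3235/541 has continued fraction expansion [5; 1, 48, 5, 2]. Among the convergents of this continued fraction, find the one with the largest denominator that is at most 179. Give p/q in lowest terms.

293/49

List convergents until the denominator exceeds the bound:
a_0 = 5: 5/1  (≤ bound)
a_1 = 1: 6/1  (≤ bound)
a_2 = 48: 293/49  (≤ bound)
a_3 = 5: 1471/246  (> 179, stop)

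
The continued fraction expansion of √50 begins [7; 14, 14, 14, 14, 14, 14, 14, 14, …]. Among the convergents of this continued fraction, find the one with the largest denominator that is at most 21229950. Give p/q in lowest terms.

List convergents until the denominator exceeds the bound:
a_0 = 7: 7/1  (≤ bound)
a_1 = 14: 99/14  (≤ bound)
a_2 = 14: 1393/197  (≤ bound)
a_3 = 14: 19601/2772  (≤ bound)
a_4 = 14: 275807/39005  (≤ bound)
a_5 = 14: 3880899/548842  (≤ bound)
a_6 = 14: 54608393/7722793  (≤ bound)
a_7 = 14: 768398401/108667944  (> 21229950, stop)

54608393/7722793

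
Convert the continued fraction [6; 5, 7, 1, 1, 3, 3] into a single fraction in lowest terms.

Start with 3.
3 + 1/(3/1) = 3 + 1/3 = 10/3
1 + 1/(10/3) = 1 + 3/10 = 13/10
1 + 1/(13/10) = 1 + 10/13 = 23/13
7 + 1/(23/13) = 7 + 13/23 = 174/23
5 + 1/(174/23) = 5 + 23/174 = 893/174
6 + 1/(893/174) = 6 + 174/893 = 5532/893

5532/893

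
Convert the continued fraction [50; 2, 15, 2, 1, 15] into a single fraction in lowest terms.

a_0 = 50: 50/1
a_1 = 2: 101/2
a_2 = 15: 1565/31
a_3 = 2: 3231/64
a_4 = 1: 4796/95
a_5 = 15: 75171/1489

75171/1489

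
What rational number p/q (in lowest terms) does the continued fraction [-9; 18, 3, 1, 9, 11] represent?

-70712/7905

Collapse the nested fraction from the inside out:
Start with 11.
9 + 1/(11/1) = 9 + 1/11 = 100/11
1 + 1/(100/11) = 1 + 11/100 = 111/100
3 + 1/(111/100) = 3 + 100/111 = 433/111
18 + 1/(433/111) = 18 + 111/433 = 7905/433
-9 + 1/(7905/433) = -9 + 433/7905 = -70712/7905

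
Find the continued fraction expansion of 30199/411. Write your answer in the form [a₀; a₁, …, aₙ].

[73; 2, 10, 3, 6]

Apply division with remainder until the remainder is 0:
⌊30199/411⌋ = 73, remainder 196
⌊411/196⌋ = 2, remainder 19
⌊196/19⌋ = 10, remainder 6
⌊19/6⌋ = 3, remainder 1
⌊6/1⌋ = 6, remainder 0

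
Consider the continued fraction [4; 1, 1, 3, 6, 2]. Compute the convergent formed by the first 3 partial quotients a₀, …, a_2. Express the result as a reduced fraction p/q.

9/2

Start with 1.
1 + 1/(1/1) = 1 + 1/1 = 2/1
4 + 1/(2/1) = 4 + 1/2 = 9/2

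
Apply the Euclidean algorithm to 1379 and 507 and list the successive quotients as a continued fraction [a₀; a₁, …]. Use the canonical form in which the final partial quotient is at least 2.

[2; 1, 2, 1, 1, 3, 20]

1379 = 2·507 + 365, so a_0 = 2
507 = 1·365 + 142, so a_1 = 1
365 = 2·142 + 81, so a_2 = 2
142 = 1·81 + 61, so a_3 = 1
81 = 1·61 + 20, so a_4 = 1
61 = 3·20 + 1, so a_5 = 3
20 = 20·1 + 0, so a_6 = 20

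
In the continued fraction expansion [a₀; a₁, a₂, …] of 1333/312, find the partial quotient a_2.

Repeatedly divide and take the remainder:
⌊1333/312⌋ = 4, remainder 85
⌊312/85⌋ = 3, remainder 57
⌊85/57⌋ = 1, remainder 28

1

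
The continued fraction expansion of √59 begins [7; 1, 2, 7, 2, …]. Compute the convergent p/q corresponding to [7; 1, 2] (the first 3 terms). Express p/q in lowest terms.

23/3

Build up convergents one term at a time:
a_0 = 7: 7/1
a_1 = 1: 8/1
a_2 = 2: 23/3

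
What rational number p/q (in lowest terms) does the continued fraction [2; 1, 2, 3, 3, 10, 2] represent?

1923/713

Work from the innermost term outward:
Start with 2.
10 + 1/(2/1) = 10 + 1/2 = 21/2
3 + 1/(21/2) = 3 + 2/21 = 65/21
3 + 1/(65/21) = 3 + 21/65 = 216/65
2 + 1/(216/65) = 2 + 65/216 = 497/216
1 + 1/(497/216) = 1 + 216/497 = 713/497
2 + 1/(713/497) = 2 + 497/713 = 1923/713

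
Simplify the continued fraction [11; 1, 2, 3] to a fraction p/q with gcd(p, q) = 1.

a_0 = 11: 11/1
a_1 = 1: 12/1
a_2 = 2: 35/3
a_3 = 3: 117/10

117/10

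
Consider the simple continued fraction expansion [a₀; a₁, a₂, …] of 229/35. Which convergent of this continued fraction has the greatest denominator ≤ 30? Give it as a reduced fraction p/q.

72/11

a_0 = 6: 6/1  (≤ bound)
a_1 = 1: 7/1  (≤ bound)
a_2 = 1: 13/2  (≤ bound)
a_3 = 5: 72/11  (≤ bound)
a_4 = 3: 229/35  (> 30, stop)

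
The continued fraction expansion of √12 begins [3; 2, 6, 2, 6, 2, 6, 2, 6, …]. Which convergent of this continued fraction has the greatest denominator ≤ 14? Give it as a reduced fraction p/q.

45/13

List convergents until the denominator exceeds the bound:
a_0 = 3: 3/1  (≤ bound)
a_1 = 2: 7/2  (≤ bound)
a_2 = 6: 45/13  (≤ bound)
a_3 = 2: 97/28  (> 14, stop)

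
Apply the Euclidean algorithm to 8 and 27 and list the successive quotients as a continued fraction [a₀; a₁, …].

[0; 3, 2, 1, 2]

⌊8/27⌋ = 0, remainder 8
⌊27/8⌋ = 3, remainder 3
⌊8/3⌋ = 2, remainder 2
⌊3/2⌋ = 1, remainder 1
⌊2/1⌋ = 2, remainder 0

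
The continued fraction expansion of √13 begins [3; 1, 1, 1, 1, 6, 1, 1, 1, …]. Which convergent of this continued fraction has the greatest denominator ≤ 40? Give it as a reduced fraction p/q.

List convergents until the denominator exceeds the bound:
a_0 = 3: 3/1  (≤ bound)
a_1 = 1: 4/1  (≤ bound)
a_2 = 1: 7/2  (≤ bound)
a_3 = 1: 11/3  (≤ bound)
a_4 = 1: 18/5  (≤ bound)
a_5 = 6: 119/33  (≤ bound)
a_6 = 1: 137/38  (≤ bound)
a_7 = 1: 256/71  (> 40, stop)

137/38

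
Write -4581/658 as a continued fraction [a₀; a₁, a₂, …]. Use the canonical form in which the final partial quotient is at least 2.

[-7; 26, 3, 8]

Apply division with remainder until the remainder is 0:
-4581 = -7·658 + 25, so a_0 = -7
658 = 26·25 + 8, so a_1 = 26
25 = 3·8 + 1, so a_2 = 3
8 = 8·1 + 0, so a_3 = 8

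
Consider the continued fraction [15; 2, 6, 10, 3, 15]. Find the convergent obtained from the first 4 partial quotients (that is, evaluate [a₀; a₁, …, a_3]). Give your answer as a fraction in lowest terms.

2041/132

Use the convergent recurrence hₖ = aₖ·hₖ₋₁ + hₖ₋₂ (and likewise for the denominators kₖ):
a_0 = 15: 15/1
a_1 = 2: 31/2
a_2 = 6: 201/13
a_3 = 10: 2041/132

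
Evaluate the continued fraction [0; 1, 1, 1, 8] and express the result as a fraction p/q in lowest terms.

Compute successive convergents:
a_0 = 0: 0/1
a_1 = 1: 1/1
a_2 = 1: 1/2
a_3 = 1: 2/3
a_4 = 8: 17/26

17/26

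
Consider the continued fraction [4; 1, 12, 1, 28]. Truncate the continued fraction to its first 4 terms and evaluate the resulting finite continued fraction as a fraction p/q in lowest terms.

Start with 1.
12 + 1/(1/1) = 12 + 1/1 = 13/1
1 + 1/(13/1) = 1 + 1/13 = 14/13
4 + 1/(14/13) = 4 + 13/14 = 69/14

69/14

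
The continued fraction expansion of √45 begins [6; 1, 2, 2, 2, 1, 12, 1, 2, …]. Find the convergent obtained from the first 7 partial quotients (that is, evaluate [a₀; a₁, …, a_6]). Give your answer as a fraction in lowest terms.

Start with 12.
1 + 1/(12/1) = 1 + 1/12 = 13/12
2 + 1/(13/12) = 2 + 12/13 = 38/13
2 + 1/(38/13) = 2 + 13/38 = 89/38
2 + 1/(89/38) = 2 + 38/89 = 216/89
1 + 1/(216/89) = 1 + 89/216 = 305/216
6 + 1/(305/216) = 6 + 216/305 = 2046/305

2046/305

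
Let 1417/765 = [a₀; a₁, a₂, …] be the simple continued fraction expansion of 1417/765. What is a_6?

1

Apply division with remainder until the remainder is 0:
⌊1417/765⌋ = 1, remainder 652
⌊765/652⌋ = 1, remainder 113
⌊652/113⌋ = 5, remainder 87
⌊113/87⌋ = 1, remainder 26
⌊87/26⌋ = 3, remainder 9
⌊26/9⌋ = 2, remainder 8
⌊9/8⌋ = 1, remainder 1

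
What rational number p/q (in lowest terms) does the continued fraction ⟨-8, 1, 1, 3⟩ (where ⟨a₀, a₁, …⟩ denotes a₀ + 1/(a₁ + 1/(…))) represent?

-52/7

Start with 3.
1 + 1/(3/1) = 1 + 1/3 = 4/3
1 + 1/(4/3) = 1 + 3/4 = 7/4
-8 + 1/(7/4) = -8 + 4/7 = -52/7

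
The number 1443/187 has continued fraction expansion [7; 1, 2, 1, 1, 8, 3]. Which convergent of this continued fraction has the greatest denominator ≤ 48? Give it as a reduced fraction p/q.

a_0 = 7: 7/1  (≤ bound)
a_1 = 1: 8/1  (≤ bound)
a_2 = 2: 23/3  (≤ bound)
a_3 = 1: 31/4  (≤ bound)
a_4 = 1: 54/7  (≤ bound)
a_5 = 8: 463/60  (> 48, stop)

54/7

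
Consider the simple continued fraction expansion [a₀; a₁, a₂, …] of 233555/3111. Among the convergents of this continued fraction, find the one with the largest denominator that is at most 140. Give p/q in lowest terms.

2027/27

a_0 = 75: 75/1  (≤ bound)
a_1 = 13: 976/13  (≤ bound)
a_2 = 1: 1051/14  (≤ bound)
a_3 = 1: 2027/27  (≤ bound)
a_4 = 9: 19294/257  (> 140, stop)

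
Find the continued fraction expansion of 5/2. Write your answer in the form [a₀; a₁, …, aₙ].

[2; 2]

5 ÷ 2 → quotient 2, remainder 1
2 ÷ 1 → quotient 2, remainder 0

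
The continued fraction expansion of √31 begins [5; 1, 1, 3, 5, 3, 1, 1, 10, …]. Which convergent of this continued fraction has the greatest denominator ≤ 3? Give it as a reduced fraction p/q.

11/2

List convergents until the denominator exceeds the bound:
a_0 = 5: 5/1  (≤ bound)
a_1 = 1: 6/1  (≤ bound)
a_2 = 1: 11/2  (≤ bound)
a_3 = 3: 39/7  (> 3, stop)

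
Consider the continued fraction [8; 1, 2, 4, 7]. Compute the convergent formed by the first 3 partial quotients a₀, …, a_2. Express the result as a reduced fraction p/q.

a_0 = 8: 8/1
a_1 = 1: 9/1
a_2 = 2: 26/3

26/3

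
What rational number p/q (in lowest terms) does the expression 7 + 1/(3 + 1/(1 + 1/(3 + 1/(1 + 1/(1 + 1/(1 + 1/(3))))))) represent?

Use the convergent recurrence hₖ = aₖ·hₖ₋₁ + hₖ₋₂ (and likewise for the denominators kₖ):
a_0 = 7: 7/1
a_1 = 3: 22/3
a_2 = 1: 29/4
a_3 = 3: 109/15
a_4 = 1: 138/19
a_5 = 1: 247/34
a_6 = 1: 385/53
a_7 = 3: 1402/193

1402/193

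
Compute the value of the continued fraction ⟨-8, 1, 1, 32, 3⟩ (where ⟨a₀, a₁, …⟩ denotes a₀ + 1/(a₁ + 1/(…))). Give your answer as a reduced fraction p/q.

-1476/197

Start with 3.
32 + 1/(3/1) = 32 + 1/3 = 97/3
1 + 1/(97/3) = 1 + 3/97 = 100/97
1 + 1/(100/97) = 1 + 97/100 = 197/100
-8 + 1/(197/100) = -8 + 100/197 = -1476/197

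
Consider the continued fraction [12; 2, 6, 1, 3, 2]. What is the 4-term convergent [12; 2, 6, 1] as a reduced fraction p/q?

187/15

Start with 1.
6 + 1/(1/1) = 6 + 1/1 = 7/1
2 + 1/(7/1) = 2 + 1/7 = 15/7
12 + 1/(15/7) = 12 + 7/15 = 187/15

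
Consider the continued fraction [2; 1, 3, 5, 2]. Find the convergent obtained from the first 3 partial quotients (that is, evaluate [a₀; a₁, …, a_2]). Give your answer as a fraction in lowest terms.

11/4

Compute successive convergents:
a_0 = 2: 2/1
a_1 = 1: 3/1
a_2 = 3: 11/4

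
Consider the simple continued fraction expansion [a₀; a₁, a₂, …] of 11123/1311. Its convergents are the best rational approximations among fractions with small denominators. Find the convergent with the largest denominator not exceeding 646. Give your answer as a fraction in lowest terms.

543/64

a_0 = 8: 8/1  (≤ bound)
a_1 = 2: 17/2  (≤ bound)
a_2 = 15: 263/31  (≤ bound)
a_3 = 2: 543/64  (≤ bound)
a_4 = 20: 11123/1311  (> 646, stop)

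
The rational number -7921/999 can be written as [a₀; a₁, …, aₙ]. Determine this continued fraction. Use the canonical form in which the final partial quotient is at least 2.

[-8; 14, 14, 5]

Repeatedly divide and take the remainder:
⌊-7921/999⌋ = -8, remainder 71
⌊999/71⌋ = 14, remainder 5
⌊71/5⌋ = 14, remainder 1
⌊5/1⌋ = 5, remainder 0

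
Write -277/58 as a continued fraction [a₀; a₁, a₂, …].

[-5; 4, 2, 6]

-277 = -5·58 + 13, so a_0 = -5
58 = 4·13 + 6, so a_1 = 4
13 = 2·6 + 1, so a_2 = 2
6 = 6·1 + 0, so a_3 = 6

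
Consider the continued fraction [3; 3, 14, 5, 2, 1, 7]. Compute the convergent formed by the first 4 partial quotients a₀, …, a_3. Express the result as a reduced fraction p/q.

725/218

Start with 5.
14 + 1/(5/1) = 14 + 1/5 = 71/5
3 + 1/(71/5) = 3 + 5/71 = 218/71
3 + 1/(218/71) = 3 + 71/218 = 725/218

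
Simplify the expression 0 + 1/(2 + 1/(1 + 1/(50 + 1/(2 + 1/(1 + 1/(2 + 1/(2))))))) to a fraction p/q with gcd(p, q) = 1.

976/2909

Start with 2.
2 + 1/(2/1) = 2 + 1/2 = 5/2
1 + 1/(5/2) = 1 + 2/5 = 7/5
2 + 1/(7/5) = 2 + 5/7 = 19/7
50 + 1/(19/7) = 50 + 7/19 = 957/19
1 + 1/(957/19) = 1 + 19/957 = 976/957
2 + 1/(976/957) = 2 + 957/976 = 2909/976
0 + 1/(2909/976) = 0 + 976/2909 = 976/2909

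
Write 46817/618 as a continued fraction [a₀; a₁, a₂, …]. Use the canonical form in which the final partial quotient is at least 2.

[75; 1, 3, 10, 1, 3, 1, 2]

⌊46817/618⌋ = 75, remainder 467
⌊618/467⌋ = 1, remainder 151
⌊467/151⌋ = 3, remainder 14
⌊151/14⌋ = 10, remainder 11
⌊14/11⌋ = 1, remainder 3
⌊11/3⌋ = 3, remainder 2
⌊3/2⌋ = 1, remainder 1
⌊2/1⌋ = 2, remainder 0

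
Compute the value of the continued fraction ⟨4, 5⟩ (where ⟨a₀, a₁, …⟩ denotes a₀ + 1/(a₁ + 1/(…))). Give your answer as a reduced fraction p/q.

a_0 = 4: 4/1
a_1 = 5: 21/5

21/5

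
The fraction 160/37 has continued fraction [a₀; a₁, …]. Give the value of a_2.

160 = 4·37 + 12, so a_0 = 4
37 = 3·12 + 1, so a_1 = 3
12 = 12·1 + 0, so a_2 = 12

12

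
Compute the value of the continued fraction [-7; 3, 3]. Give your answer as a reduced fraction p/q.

-67/10

Start with 3.
3 + 1/(3/1) = 3 + 1/3 = 10/3
-7 + 1/(10/3) = -7 + 3/10 = -67/10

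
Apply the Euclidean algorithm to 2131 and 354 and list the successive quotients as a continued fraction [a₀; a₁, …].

Apply division with remainder until the remainder is 0:
2131 = 6·354 + 7, so a_0 = 6
354 = 50·7 + 4, so a_1 = 50
7 = 1·4 + 3, so a_2 = 1
4 = 1·3 + 1, so a_3 = 1
3 = 3·1 + 0, so a_4 = 3

[6; 50, 1, 1, 3]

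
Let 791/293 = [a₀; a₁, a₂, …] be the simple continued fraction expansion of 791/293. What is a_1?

1

791 ÷ 293 → quotient 2, remainder 205
293 ÷ 205 → quotient 1, remainder 88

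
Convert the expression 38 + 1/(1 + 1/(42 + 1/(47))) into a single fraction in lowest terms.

78811/2022

a_0 = 38: 38/1
a_1 = 1: 39/1
a_2 = 42: 1676/43
a_3 = 47: 78811/2022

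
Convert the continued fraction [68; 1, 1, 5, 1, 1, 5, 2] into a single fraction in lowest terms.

19877/290

Build up convergents one term at a time:
a_0 = 68: 68/1
a_1 = 1: 69/1
a_2 = 1: 137/2
a_3 = 5: 754/11
a_4 = 1: 891/13
a_5 = 1: 1645/24
a_6 = 5: 9116/133
a_7 = 2: 19877/290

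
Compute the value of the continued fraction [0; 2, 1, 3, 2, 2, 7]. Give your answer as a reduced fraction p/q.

Compute successive convergents:
a_0 = 0: 0/1
a_1 = 2: 1/2
a_2 = 1: 1/3
a_3 = 3: 4/11
a_4 = 2: 9/25
a_5 = 2: 22/61
a_6 = 7: 163/452

163/452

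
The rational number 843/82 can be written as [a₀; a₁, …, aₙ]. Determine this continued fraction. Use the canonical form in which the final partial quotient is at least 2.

[10; 3, 1, 1, 3, 3]

Run the Euclidean algorithm, recording each quotient:
843 = 10·82 + 23, so a_0 = 10
82 = 3·23 + 13, so a_1 = 3
23 = 1·13 + 10, so a_2 = 1
13 = 1·10 + 3, so a_3 = 1
10 = 3·3 + 1, so a_4 = 3
3 = 3·1 + 0, so a_5 = 3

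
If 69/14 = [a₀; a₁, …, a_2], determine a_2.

13

69 ÷ 14 → quotient 4, remainder 13
14 ÷ 13 → quotient 1, remainder 1
13 ÷ 1 → quotient 13, remainder 0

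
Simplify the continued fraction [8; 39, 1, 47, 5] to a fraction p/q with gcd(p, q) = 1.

77321/9635

Compute successive convergents:
a_0 = 8: 8/1
a_1 = 39: 313/39
a_2 = 1: 321/40
a_3 = 47: 15400/1919
a_4 = 5: 77321/9635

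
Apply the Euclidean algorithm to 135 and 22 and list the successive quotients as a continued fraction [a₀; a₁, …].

[6; 7, 3]

135 = 6·22 + 3, so a_0 = 6
22 = 7·3 + 1, so a_1 = 7
3 = 3·1 + 0, so a_2 = 3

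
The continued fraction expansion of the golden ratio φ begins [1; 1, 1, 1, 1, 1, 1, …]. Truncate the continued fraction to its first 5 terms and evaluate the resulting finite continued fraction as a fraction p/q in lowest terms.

8/5

Start with 1.
1 + 1/(1/1) = 1 + 1/1 = 2/1
1 + 1/(2/1) = 1 + 1/2 = 3/2
1 + 1/(3/2) = 1 + 2/3 = 5/3
1 + 1/(5/3) = 1 + 3/5 = 8/5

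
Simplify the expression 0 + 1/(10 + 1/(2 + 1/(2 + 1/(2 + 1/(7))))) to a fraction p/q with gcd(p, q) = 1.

89/927

Build up convergents one term at a time:
a_0 = 0: 0/1
a_1 = 10: 1/10
a_2 = 2: 2/21
a_3 = 2: 5/52
a_4 = 2: 12/125
a_5 = 7: 89/927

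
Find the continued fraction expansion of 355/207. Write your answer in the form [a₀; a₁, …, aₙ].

[1; 1, 2, 1, 1, 29]

355 = 1·207 + 148, so a_0 = 1
207 = 1·148 + 59, so a_1 = 1
148 = 2·59 + 30, so a_2 = 2
59 = 1·30 + 29, so a_3 = 1
30 = 1·29 + 1, so a_4 = 1
29 = 29·1 + 0, so a_5 = 29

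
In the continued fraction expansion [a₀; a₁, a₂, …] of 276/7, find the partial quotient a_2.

⌊276/7⌋ = 39, remainder 3
⌊7/3⌋ = 2, remainder 1
⌊3/1⌋ = 3, remainder 0

3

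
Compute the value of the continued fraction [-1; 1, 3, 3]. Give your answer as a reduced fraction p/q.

a_0 = -1: -1/1
a_1 = 1: 0/1
a_2 = 3: -1/4
a_3 = 3: -3/13

-3/13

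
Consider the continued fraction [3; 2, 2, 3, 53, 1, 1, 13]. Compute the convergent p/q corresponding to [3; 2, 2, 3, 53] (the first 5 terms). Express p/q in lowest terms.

3091/906

Start with 53.
3 + 1/(53/1) = 3 + 1/53 = 160/53
2 + 1/(160/53) = 2 + 53/160 = 373/160
2 + 1/(373/160) = 2 + 160/373 = 906/373
3 + 1/(906/373) = 3 + 373/906 = 3091/906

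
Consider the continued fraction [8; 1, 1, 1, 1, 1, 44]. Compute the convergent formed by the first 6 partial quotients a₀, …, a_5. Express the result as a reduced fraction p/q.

69/8

Start with 1.
1 + 1/(1/1) = 1 + 1/1 = 2/1
1 + 1/(2/1) = 1 + 1/2 = 3/2
1 + 1/(3/2) = 1 + 2/3 = 5/3
1 + 1/(5/3) = 1 + 3/5 = 8/5
8 + 1/(8/5) = 8 + 5/8 = 69/8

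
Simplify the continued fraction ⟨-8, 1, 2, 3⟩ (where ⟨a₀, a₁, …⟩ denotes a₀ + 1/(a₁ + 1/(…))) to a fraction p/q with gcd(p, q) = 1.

-73/10

Use the convergent recurrence hₖ = aₖ·hₖ₋₁ + hₖ₋₂ (and likewise for the denominators kₖ):
a_0 = -8: -8/1
a_1 = 1: -7/1
a_2 = 2: -22/3
a_3 = 3: -73/10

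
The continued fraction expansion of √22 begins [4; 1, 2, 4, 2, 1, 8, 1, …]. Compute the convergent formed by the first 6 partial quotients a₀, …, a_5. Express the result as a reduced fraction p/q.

197/42

Compute successive convergents:
a_0 = 4: 4/1
a_1 = 1: 5/1
a_2 = 2: 14/3
a_3 = 4: 61/13
a_4 = 2: 136/29
a_5 = 1: 197/42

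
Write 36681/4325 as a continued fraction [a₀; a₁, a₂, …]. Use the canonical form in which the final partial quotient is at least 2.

36681 ÷ 4325 → quotient 8, remainder 2081
4325 ÷ 2081 → quotient 2, remainder 163
2081 ÷ 163 → quotient 12, remainder 125
163 ÷ 125 → quotient 1, remainder 38
125 ÷ 38 → quotient 3, remainder 11
38 ÷ 11 → quotient 3, remainder 5
11 ÷ 5 → quotient 2, remainder 1
5 ÷ 1 → quotient 5, remainder 0

[8; 2, 12, 1, 3, 3, 2, 5]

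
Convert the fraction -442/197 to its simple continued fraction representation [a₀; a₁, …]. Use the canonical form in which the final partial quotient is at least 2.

⌊-442/197⌋ = -3, remainder 149
⌊197/149⌋ = 1, remainder 48
⌊149/48⌋ = 3, remainder 5
⌊48/5⌋ = 9, remainder 3
⌊5/3⌋ = 1, remainder 2
⌊3/2⌋ = 1, remainder 1
⌊2/1⌋ = 2, remainder 0

[-3; 1, 3, 9, 1, 1, 2]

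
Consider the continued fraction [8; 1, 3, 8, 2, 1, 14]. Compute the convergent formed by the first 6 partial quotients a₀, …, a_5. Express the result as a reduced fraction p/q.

902/103

a_0 = 8: 8/1
a_1 = 1: 9/1
a_2 = 3: 35/4
a_3 = 8: 289/33
a_4 = 2: 613/70
a_5 = 1: 902/103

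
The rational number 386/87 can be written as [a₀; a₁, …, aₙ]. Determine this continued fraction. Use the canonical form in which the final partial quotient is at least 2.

[4; 2, 3, 2, 5]

⌊386/87⌋ = 4, remainder 38
⌊87/38⌋ = 2, remainder 11
⌊38/11⌋ = 3, remainder 5
⌊11/5⌋ = 2, remainder 1
⌊5/1⌋ = 5, remainder 0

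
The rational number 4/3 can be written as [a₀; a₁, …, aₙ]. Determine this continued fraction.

[1; 3]

Repeatedly divide and take the remainder:
⌊4/3⌋ = 1, remainder 1
⌊3/1⌋ = 3, remainder 0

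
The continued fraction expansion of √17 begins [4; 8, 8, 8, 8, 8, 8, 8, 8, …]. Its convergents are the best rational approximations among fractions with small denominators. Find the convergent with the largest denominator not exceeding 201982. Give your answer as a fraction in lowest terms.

a_0 = 4: 4/1  (≤ bound)
a_1 = 8: 33/8  (≤ bound)
a_2 = 8: 268/65  (≤ bound)
a_3 = 8: 2177/528  (≤ bound)
a_4 = 8: 17684/4289  (≤ bound)
a_5 = 8: 143649/34840  (≤ bound)
a_6 = 8: 1166876/283009  (> 201982, stop)

143649/34840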